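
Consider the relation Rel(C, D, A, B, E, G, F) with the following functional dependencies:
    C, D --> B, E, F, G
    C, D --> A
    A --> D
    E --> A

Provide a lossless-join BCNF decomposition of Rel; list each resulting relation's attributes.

{A, D}; {A, E}; {B, C, E, F, G}

Candidate keys of the original relation: {A, C}, {C, D}, {C, E}.
In {A, B, C, D, E, F, G}, {A} is not a superkey ({A}⁺ restricted to this set is {A, D}), so split on A --> D into {A, D} and {A, B, C, E, F, G}.
{A, D} has no BCNF violation.
In {A, B, C, E, F, G}, {E} is not a superkey ({E}⁺ restricted to this set is {A, E}), so split on E --> A into {A, E} and {B, C, E, F, G}.
{A, E} has no BCNF violation.
{B, C, E, F, G} has no BCNF violation.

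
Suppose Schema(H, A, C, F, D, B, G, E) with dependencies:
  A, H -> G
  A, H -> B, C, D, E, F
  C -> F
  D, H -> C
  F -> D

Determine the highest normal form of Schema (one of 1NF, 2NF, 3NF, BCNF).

Candidate key: {A, H}. Prime attributes: {A, H}.
C -> F breaks BCNF: {C}⁺ = {C, D, F}, so {C} is not a superkey.
C -> F has non-prime {F} on the right and a non-superkey on the left, so 3NF fails.
No proper subset of a key has a non-prime attribute in its closure, so there is no partial dependency; 2NF holds.

2NF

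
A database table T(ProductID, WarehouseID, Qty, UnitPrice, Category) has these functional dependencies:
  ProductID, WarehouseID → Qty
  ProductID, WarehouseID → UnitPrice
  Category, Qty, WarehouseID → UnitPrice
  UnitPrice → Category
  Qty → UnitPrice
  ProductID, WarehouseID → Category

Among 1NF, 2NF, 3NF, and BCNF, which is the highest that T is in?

Candidate key: {ProductID, WarehouseID}. Prime attributes: {ProductID, WarehouseID}.
For Category, Qty, WarehouseID → UnitPrice we have {Category, Qty, WarehouseID}⁺ = {Category, Qty, UnitPrice, WarehouseID}; {Category, Qty, WarehouseID} is not a superkey, so BCNF fails.
Because {UnitPrice} is non-prime and the left side of Category, Qty, WarehouseID → UnitPrice is not a superkey, the relation is not in 3NF.
Checking every proper subset of each key, none determines a non-prime attribute — 2NF is satisfied.

2NF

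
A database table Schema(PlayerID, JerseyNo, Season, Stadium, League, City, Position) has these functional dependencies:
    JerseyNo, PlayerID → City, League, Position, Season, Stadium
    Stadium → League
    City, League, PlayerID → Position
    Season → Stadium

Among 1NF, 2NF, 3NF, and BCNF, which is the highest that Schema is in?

2NF

Candidate key: {JerseyNo, PlayerID}. Prime attributes: {JerseyNo, PlayerID}.
Stadium → League: {Stadium}⁺ = {League, Stadium}, which is not all of the attributes, so the left side is not a superkey — BCNF is violated.
Because {League} is non-prime and the left side of Stadium → League is not a superkey, the relation is not in 3NF.
Checking every proper subset of each key, none determines a non-prime attribute — 2NF is satisfied.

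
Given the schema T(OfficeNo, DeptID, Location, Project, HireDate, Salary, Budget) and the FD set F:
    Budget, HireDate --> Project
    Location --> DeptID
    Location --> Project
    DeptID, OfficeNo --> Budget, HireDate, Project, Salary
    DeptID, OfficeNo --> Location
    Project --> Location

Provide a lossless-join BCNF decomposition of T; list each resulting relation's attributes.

Candidate keys of the original relation: {Budget, HireDate, OfficeNo}, {DeptID, OfficeNo}, {Location, OfficeNo}, {OfficeNo, Project}.
Within {Budget, DeptID, HireDate, Location, OfficeNo, Project, Salary}: {Budget, HireDate}⁺ ∩ {Budget, DeptID, HireDate, Location, OfficeNo, Project, Salary} = {Budget, DeptID, HireDate, Location, Project}, not the whole set, so Budget, HireDate --> DeptID, Location, Project violates BCNF; decompose into {Budget, DeptID, HireDate, Location, Project} and {Budget, HireDate, OfficeNo, Salary}.
Within {Budget, DeptID, HireDate, Location, Project}: {Location}⁺ ∩ {Budget, DeptID, HireDate, Location, Project} = {DeptID, Location, Project}, not the whole set, so Location --> DeptID, Project violates BCNF; decompose into {DeptID, Location, Project} and {Budget, HireDate, Location}.
{DeptID, Location, Project} is in BCNF.
{Budget, HireDate, Location} is in BCNF.
{Budget, HireDate, OfficeNo, Salary} is in BCNF.

{Budget, HireDate, Location}; {Budget, HireDate, OfficeNo, Salary}; {DeptID, Location, Project}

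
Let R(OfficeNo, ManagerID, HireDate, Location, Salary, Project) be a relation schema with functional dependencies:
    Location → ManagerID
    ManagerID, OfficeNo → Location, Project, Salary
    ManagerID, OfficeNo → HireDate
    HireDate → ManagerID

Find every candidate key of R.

No FD produces {OfficeNo}, so it must be in every candidate key.
{HireDate, OfficeNo}⁺ = {HireDate, Location, ManagerID, OfficeNo, Project, Salary}, which is every attribute, so {HireDate, OfficeNo} is a candidate key.
{Location, OfficeNo}⁺ = {HireDate, Location, ManagerID, OfficeNo, Project, Salary}, which is every attribute, so {Location, OfficeNo} is a candidate key.
{ManagerID, OfficeNo}⁺ = {HireDate, Location, ManagerID, OfficeNo, Project, Salary}, which is every attribute, so {ManagerID, OfficeNo} is a candidate key.
No proper subset of any of these is a key, and no other minimal superkey exists.

{HireDate, OfficeNo}, {Location, OfficeNo}, {ManagerID, OfficeNo}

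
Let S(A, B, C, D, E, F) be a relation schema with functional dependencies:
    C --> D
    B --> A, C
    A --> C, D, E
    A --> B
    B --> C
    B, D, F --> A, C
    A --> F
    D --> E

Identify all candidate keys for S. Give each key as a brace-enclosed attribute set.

{A}, {B}

{A}⁺ = {A, B, C, D, E, F}, which is every attribute, so {A} is a candidate key.
{B}⁺ = {A, B, C, D, E, F}, which is every attribute, so {B} is a candidate key.
These are minimal and exhaustive — every other superkey contains one of them.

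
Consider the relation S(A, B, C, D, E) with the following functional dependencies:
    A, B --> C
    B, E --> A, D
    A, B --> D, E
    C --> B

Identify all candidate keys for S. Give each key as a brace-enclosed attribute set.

Closure of {A, B} is {A, B, C, D, E}, the whole schema; {A, B} is a candidate key.
Closure of {A, C} is {A, B, C, D, E}, the whole schema; {A, C} is a candidate key.
Closure of {B, E} is {A, B, C, D, E}, the whole schema; {B, E} is a candidate key.
Closure of {C, E} is {A, B, C, D, E}, the whole schema; {C, E} is a candidate key.
Any other superkey properly contains one of these, so there are no further candidate keys.

{A, B}, {A, C}, {B, E}, {C, E}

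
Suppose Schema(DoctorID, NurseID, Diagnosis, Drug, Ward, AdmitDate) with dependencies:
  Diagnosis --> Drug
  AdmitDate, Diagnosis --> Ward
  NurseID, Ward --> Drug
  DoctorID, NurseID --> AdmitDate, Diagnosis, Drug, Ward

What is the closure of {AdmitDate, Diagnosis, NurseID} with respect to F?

Start with {AdmitDate, Diagnosis, NurseID}.
Diagnosis --> Drug applies; add {Drug} → now {AdmitDate, Diagnosis, Drug, NurseID}.
AdmitDate, Diagnosis --> Ward applies; add {Ward} → now {AdmitDate, Diagnosis, Drug, NurseID, Ward}.
No further FD applies.

{AdmitDate, Diagnosis, Drug, NurseID, Ward}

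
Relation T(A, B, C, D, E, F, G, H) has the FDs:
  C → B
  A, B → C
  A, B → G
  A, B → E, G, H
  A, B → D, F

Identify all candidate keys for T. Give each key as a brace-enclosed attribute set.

Attributes never on any right-hand side: {A} — every candidate key must contain it.
Closure of {A, B} is {A, B, C, D, E, F, G, H}, the whole schema; {A, B} is a candidate key.
Closure of {A, C} is {A, B, C, D, E, F, G, H}, the whole schema; {A, C} is a candidate key.
Any other superkey properly contains one of these, so there are no further candidate keys.

{A, B}, {A, C}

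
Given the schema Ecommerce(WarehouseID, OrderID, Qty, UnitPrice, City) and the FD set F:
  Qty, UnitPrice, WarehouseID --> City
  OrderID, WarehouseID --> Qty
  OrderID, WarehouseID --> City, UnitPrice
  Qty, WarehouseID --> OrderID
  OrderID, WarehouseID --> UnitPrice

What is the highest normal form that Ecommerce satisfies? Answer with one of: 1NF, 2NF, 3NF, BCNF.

Candidate keys: {OrderID, WarehouseID}, {Qty, WarehouseID}. Prime attributes: {OrderID, Qty, WarehouseID}.
Every FD has a superkey on the left, so the relation is in BCNF.

BCNF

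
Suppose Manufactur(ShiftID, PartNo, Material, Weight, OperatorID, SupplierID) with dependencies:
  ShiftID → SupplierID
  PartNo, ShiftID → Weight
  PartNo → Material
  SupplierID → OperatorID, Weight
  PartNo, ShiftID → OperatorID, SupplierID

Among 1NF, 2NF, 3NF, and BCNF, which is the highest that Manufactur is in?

Candidate key: {PartNo, ShiftID}. Prime attributes: {PartNo, ShiftID}.
ShiftID → SupplierID: {ShiftID}⁺ = {OperatorID, ShiftID, SupplierID, Weight}, which is not all of the attributes, so the left side is not a superkey — BCNF is violated.
Because {SupplierID} is non-prime and the left side of ShiftID → SupplierID is not a superkey, the relation is not in 3NF.
The proper key subset {PartNo} of {PartNo, ShiftID} determines non-prime {Material}, so the relation is not even in 2NF.

1NF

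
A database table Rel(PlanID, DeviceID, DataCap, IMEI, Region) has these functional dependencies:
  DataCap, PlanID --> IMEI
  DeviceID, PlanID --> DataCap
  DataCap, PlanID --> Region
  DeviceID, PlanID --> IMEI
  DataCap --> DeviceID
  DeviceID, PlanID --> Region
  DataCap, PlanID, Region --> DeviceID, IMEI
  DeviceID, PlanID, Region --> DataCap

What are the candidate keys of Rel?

{DataCap, PlanID}, {DeviceID, PlanID}

{PlanID} never appears on the right of any FD, so every key must include it.
{DataCap, PlanID}⁺ = {DataCap, DeviceID, IMEI, PlanID, Region}, which is every attribute, so {DataCap, PlanID} is a candidate key.
{DeviceID, PlanID}⁺ = {DataCap, DeviceID, IMEI, PlanID, Region}, which is every attribute, so {DeviceID, PlanID} is a candidate key.
Any other superkey properly contains one of these, so there are no further candidate keys.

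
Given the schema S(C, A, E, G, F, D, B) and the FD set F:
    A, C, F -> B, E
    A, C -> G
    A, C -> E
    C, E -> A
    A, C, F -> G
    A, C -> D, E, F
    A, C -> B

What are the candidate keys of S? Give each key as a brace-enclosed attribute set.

{A, C}, {C, E}

No FD produces {C}, so it must be in every candidate key.
Closure of {A, C} is {A, B, C, D, E, F, G}, the whole schema; {A, C} is a candidate key.
Closure of {C, E} is {A, B, C, D, E, F, G}, the whole schema; {C, E} is a candidate key.
Any other superkey properly contains one of these, so there are no further candidate keys.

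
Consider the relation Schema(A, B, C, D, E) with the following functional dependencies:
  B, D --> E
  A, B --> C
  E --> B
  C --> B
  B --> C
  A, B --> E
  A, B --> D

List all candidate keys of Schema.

Attributes never on any right-hand side: {A} — every candidate key must contain it.
{A, B} is a candidate key since {A, B}⁺ = {A, B, C, D, E} covers every attribute.
{A, C} is a candidate key since {A, C}⁺ = {A, B, C, D, E} covers every attribute.
{A, E} is a candidate key since {A, E}⁺ = {A, B, C, D, E} covers every attribute.
These are minimal and exhaustive — every other superkey contains one of them.

{A, B}, {A, C}, {A, E}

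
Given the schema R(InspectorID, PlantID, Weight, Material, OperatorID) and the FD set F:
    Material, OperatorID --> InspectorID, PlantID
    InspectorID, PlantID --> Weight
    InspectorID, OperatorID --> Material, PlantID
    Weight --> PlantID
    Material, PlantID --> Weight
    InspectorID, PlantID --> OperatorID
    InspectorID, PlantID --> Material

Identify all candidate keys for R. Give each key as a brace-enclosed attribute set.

{InspectorID, OperatorID}, {InspectorID, PlantID}, {InspectorID, Weight}, {Material, OperatorID}

{InspectorID, OperatorID} is a candidate key since {InspectorID, OperatorID}⁺ = {InspectorID, Material, OperatorID, PlantID, Weight} covers every attribute.
{InspectorID, PlantID} is a candidate key since {InspectorID, PlantID}⁺ = {InspectorID, Material, OperatorID, PlantID, Weight} covers every attribute.
{InspectorID, Weight} is a candidate key since {InspectorID, Weight}⁺ = {InspectorID, Material, OperatorID, PlantID, Weight} covers every attribute.
{Material, OperatorID} is a candidate key since {Material, OperatorID}⁺ = {InspectorID, Material, OperatorID, PlantID, Weight} covers every attribute.
No proper subset of any of these is a key, and no other minimal superkey exists.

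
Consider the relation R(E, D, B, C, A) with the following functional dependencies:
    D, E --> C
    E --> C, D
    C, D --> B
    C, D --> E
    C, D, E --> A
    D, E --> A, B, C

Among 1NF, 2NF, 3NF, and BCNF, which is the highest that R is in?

BCNF

Candidate keys: {C, D}, {E}. Prime attributes: {C, D, E}.
The left-hand side of every FD is a superkey, so BCNF is satisfied.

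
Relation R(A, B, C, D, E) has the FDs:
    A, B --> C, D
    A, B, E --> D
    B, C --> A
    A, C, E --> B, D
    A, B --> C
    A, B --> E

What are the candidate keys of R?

{A, B}⁺ = {A, B, C, D, E}, which is every attribute, so {A, B} is a candidate key.
{B, C}⁺ = {A, B, C, D, E}, which is every attribute, so {B, C} is a candidate key.
{A, C, E}⁺ = {A, B, C, D, E}, which is every attribute, so {A, C, E} is a candidate key.
Any other superkey properly contains one of these, so there are no further candidate keys.

{A, B}, {A, C, E}, {B, C}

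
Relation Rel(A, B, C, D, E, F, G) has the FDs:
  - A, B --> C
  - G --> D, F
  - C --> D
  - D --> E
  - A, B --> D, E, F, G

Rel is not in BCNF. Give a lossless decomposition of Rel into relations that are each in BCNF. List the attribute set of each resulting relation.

Candidate key of the original relation: {A, B}.
Within {A, B, C, D, E, F, G}: {G}⁺ ∩ {A, B, C, D, E, F, G} = {D, E, F, G}, not the whole set, so G --> D, E, F violates BCNF; decompose into {D, E, F, G} and {A, B, C, G}.
Within {D, E, F, G}: {D}⁺ ∩ {D, E, F, G} = {D, E}, not the whole set, so D --> E violates BCNF; decompose into {D, E} and {D, F, G}.
{D, E} is in BCNF.
{D, F, G} is in BCNF.
{A, B, C, G} is in BCNF.

{A, B, C, G}; {D, E}; {D, F, G}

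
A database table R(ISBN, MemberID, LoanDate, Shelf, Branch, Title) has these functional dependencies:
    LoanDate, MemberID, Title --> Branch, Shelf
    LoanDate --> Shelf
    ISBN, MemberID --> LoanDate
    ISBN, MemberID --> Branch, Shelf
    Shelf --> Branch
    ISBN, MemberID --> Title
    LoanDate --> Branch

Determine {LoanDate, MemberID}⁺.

{Branch, LoanDate, MemberID, Shelf}

Start with {LoanDate, MemberID}.
LoanDate --> Shelf applies; add {Shelf} → now {LoanDate, MemberID, Shelf}.
Shelf --> Branch applies; add {Branch} → now {Branch, LoanDate, MemberID, Shelf}.
No further FD applies.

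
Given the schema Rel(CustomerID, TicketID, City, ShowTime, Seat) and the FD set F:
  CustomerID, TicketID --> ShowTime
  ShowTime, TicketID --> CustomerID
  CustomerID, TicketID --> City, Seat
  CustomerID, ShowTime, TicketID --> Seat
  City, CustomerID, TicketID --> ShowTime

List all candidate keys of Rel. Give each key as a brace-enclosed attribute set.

No FD produces {TicketID}, so it must be in every candidate key.
{CustomerID, TicketID} is a candidate key since {CustomerID, TicketID}⁺ = {City, CustomerID, Seat, ShowTime, TicketID} covers every attribute.
{ShowTime, TicketID} is a candidate key since {ShowTime, TicketID}⁺ = {City, CustomerID, Seat, ShowTime, TicketID} covers every attribute.
Any other superkey properly contains one of these, so there are no further candidate keys.

{CustomerID, TicketID}, {ShowTime, TicketID}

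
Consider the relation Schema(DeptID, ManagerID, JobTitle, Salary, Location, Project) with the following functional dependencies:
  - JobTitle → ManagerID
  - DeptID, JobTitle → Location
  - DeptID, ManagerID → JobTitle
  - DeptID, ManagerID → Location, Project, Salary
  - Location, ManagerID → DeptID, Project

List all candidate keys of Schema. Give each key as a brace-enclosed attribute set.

{DeptID, JobTitle}⁺ = {DeptID, JobTitle, Location, ManagerID, Project, Salary}, which is every attribute, so {DeptID, JobTitle} is a candidate key.
{DeptID, ManagerID}⁺ = {DeptID, JobTitle, Location, ManagerID, Project, Salary}, which is every attribute, so {DeptID, ManagerID} is a candidate key.
{JobTitle, Location}⁺ = {DeptID, JobTitle, Location, ManagerID, Project, Salary}, which is every attribute, so {JobTitle, Location} is a candidate key.
{Location, ManagerID}⁺ = {DeptID, JobTitle, Location, ManagerID, Project, Salary}, which is every attribute, so {Location, ManagerID} is a candidate key.
Any other superkey properly contains one of these, so there are no further candidate keys.

{DeptID, JobTitle}, {DeptID, ManagerID}, {JobTitle, Location}, {Location, ManagerID}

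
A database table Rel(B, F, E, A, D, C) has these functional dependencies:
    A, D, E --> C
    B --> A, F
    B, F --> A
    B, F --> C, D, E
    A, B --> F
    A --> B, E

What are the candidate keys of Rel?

{A}⁺ = {A, B, C, D, E, F} — all of the relation — so {A} is a candidate key.
{B}⁺ = {A, B, C, D, E, F} — all of the relation — so {B} is a candidate key.
No proper subset of any of these is a key, and no other minimal superkey exists.

{A}, {B}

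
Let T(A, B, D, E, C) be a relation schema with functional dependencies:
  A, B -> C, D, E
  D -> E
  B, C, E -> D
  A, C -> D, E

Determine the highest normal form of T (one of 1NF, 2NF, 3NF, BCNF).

Candidate key: {A, B}. Prime attributes: {A, B}.
D -> E breaks BCNF: {D}⁺ = {D, E}, so {D} is not a superkey.
D -> E determines the non-prime attribute {E} from a non-superkey — 3NF is violated.
Checking every proper subset of each key, none determines a non-prime attribute — 2NF is satisfied.

2NF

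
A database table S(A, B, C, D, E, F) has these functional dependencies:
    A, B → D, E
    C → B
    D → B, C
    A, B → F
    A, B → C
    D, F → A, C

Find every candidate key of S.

{A, B}, {A, C}, {A, D}, {D, F}

{A, B} is a candidate key since {A, B}⁺ = {A, B, C, D, E, F} covers every attribute.
{A, C} is a candidate key since {A, C}⁺ = {A, B, C, D, E, F} covers every attribute.
{A, D} is a candidate key since {A, D}⁺ = {A, B, C, D, E, F} covers every attribute.
{D, F} is a candidate key since {D, F}⁺ = {A, B, C, D, E, F} covers every attribute.
Any other superkey properly contains one of these, so there are no further candidate keys.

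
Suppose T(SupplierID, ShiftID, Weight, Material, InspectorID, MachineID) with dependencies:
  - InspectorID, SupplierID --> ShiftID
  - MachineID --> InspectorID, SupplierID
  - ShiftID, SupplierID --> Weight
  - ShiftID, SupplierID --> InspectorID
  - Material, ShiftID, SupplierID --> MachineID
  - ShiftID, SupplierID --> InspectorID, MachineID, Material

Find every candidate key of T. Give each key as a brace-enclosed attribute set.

{InspectorID, SupplierID}, {MachineID}, {ShiftID, SupplierID}

{MachineID}⁺ = {InspectorID, MachineID, Material, ShiftID, SupplierID, Weight} — all of the relation — so {MachineID} is a candidate key.
{InspectorID, SupplierID}⁺ = {InspectorID, MachineID, Material, ShiftID, SupplierID, Weight} — all of the relation — so {InspectorID, SupplierID} is a candidate key.
{ShiftID, SupplierID}⁺ = {InspectorID, MachineID, Material, ShiftID, SupplierID, Weight} — all of the relation — so {ShiftID, SupplierID} is a candidate key.
Any other superkey properly contains one of these, so there are no further candidate keys.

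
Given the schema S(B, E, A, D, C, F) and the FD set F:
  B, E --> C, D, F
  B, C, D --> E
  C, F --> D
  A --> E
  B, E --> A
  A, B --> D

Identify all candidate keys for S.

No FD produces {B}, so it must be in every candidate key.
Closure of {A, B} is {A, B, C, D, E, F}, the whole schema; {A, B} is a candidate key.
Closure of {B, E} is {A, B, C, D, E, F}, the whole schema; {B, E} is a candidate key.
Closure of {B, C, D} is {A, B, C, D, E, F}, the whole schema; {B, C, D} is a candidate key.
Closure of {B, C, F} is {A, B, C, D, E, F}, the whole schema; {B, C, F} is a candidate key.
Any other superkey properly contains one of these, so there are no further candidate keys.

{A, B}, {B, C, D}, {B, C, F}, {B, E}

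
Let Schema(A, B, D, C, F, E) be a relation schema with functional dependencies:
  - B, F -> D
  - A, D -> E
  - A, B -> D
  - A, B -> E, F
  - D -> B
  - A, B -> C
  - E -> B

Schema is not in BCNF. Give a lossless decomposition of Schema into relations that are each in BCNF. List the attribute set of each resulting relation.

Candidate keys of the original relation: {A, B}, {A, D}, {A, E}.
Within {A, B, C, D, E, F}: {B, F}⁺ ∩ {A, B, C, D, E, F} = {B, D, F}, not the whole set, so B, F -> D violates BCNF; decompose into {B, D, F} and {A, B, C, E, F}.
Within {B, D, F}: {D}⁺ ∩ {B, D, F} = {B, D}, not the whole set, so D -> B violates BCNF; decompose into {B, D} and {D, F}.
{B, D} has no BCNF violation.
{D, F} has no BCNF violation.
Within {A, B, C, E, F}: {E}⁺ ∩ {A, B, C, E, F} = {B, E}, not the whole set, so E -> B violates BCNF; decompose into {B, E} and {A, C, E, F}.
{B, E} has no BCNF violation.
{A, C, E, F} has no BCNF violation.

{A, C, E, F}; {B, D}; {B, E}; {D, F}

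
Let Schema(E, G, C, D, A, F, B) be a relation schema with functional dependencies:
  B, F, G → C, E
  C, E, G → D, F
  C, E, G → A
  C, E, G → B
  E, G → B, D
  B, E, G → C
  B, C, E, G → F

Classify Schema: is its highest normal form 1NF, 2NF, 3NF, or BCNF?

Candidate keys: {B, F, G}, {E, G}. Prime attributes: {B, E, F, G}.
Every FD has a superkey on the left, so the relation is in BCNF.

BCNF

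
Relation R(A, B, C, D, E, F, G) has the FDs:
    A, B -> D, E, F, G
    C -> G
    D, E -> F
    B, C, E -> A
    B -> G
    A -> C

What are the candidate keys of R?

No FD produces {B}, so it must be in every candidate key.
{A, B} is a candidate key since {A, B}⁺ = {A, B, C, D, E, F, G} covers every attribute.
{B, C, E} is a candidate key since {B, C, E}⁺ = {A, B, C, D, E, F, G} covers every attribute.
These are minimal and exhaustive — every other superkey contains one of them.

{A, B}, {B, C, E}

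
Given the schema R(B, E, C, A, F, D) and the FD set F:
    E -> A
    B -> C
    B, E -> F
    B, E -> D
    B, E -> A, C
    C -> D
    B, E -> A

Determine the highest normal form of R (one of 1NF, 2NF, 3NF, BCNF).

Candidate key: {B, E}. Prime attributes: {B, E}.
E -> A: {E}⁺ = {A, E}, which is not all of the attributes, so the left side is not a superkey — BCNF is violated.
Because {A} is non-prime and the left side of E -> A is not a superkey, the relation is not in 3NF.
{B} is a proper subset of the key {B, E}, and {B}⁺ contains the non-prime attributes {C, D} — a partial dependency, so 2NF is violated.

1NF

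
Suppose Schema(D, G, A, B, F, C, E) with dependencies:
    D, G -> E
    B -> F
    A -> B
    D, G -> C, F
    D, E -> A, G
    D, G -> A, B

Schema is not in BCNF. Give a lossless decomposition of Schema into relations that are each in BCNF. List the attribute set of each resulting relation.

Candidate keys of the original relation: {D, E}, {D, G}.
{A, B, C, D, E, F, G}: {B} determines {B, F} here but is not a superkey — split on B -> F, giving {B, F} and {A, B, C, D, E, G}.
{B, F}: every determinant is a superkey — BCNF.
{A, B, C, D, E, G}: {A} determines {A, B} here but is not a superkey — split on A -> B, giving {A, B} and {A, C, D, E, G}.
{A, B}: every determinant is a superkey — BCNF.
{A, C, D, E, G}: every determinant is a superkey — BCNF.

{A, B}; {A, C, D, E, G}; {B, F}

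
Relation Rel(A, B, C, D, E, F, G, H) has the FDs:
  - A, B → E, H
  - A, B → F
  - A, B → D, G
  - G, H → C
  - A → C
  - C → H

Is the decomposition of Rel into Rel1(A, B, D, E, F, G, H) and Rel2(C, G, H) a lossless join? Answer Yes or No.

Rel1 ∩ Rel2 = {G, H}; its closure under F is {C, G, H}.
This includes all of Rel2, so the common attributes are a superkey of Rel2 — the join is lossless.

Yes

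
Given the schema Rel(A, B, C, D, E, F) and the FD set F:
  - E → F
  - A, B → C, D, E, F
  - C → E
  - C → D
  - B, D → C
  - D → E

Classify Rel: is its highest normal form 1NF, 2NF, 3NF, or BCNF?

2NF

Candidate key: {A, B}. Prime attributes: {A, B}.
E → F: {E}⁺ = {E, F}, which is not all of the attributes, so the left side is not a superkey — BCNF is violated.
Because {F} is non-prime and the left side of E → F is not a superkey, the relation is not in 3NF.
Checking every proper subset of each key, none determines a non-prime attribute — 2NF is satisfied.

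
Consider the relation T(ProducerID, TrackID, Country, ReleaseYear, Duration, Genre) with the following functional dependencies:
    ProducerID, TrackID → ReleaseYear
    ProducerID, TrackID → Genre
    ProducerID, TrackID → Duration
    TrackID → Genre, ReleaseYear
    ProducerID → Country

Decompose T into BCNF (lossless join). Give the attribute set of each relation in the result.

Candidate key of the original relation: {ProducerID, TrackID}.
Within {Country, Duration, Genre, ProducerID, ReleaseYear, TrackID}: {TrackID}⁺ ∩ {Country, Duration, Genre, ProducerID, ReleaseYear, TrackID} = {Genre, ReleaseYear, TrackID}, not the whole set, so TrackID → Genre, ReleaseYear violates BCNF; decompose into {Genre, ReleaseYear, TrackID} and {Country, Duration, ProducerID, TrackID}.
{Genre, ReleaseYear, TrackID} is in BCNF.
Within {Country, Duration, ProducerID, TrackID}: {ProducerID}⁺ ∩ {Country, Duration, ProducerID, TrackID} = {Country, ProducerID}, not the whole set, so ProducerID → Country violates BCNF; decompose into {Country, ProducerID} and {Duration, ProducerID, TrackID}.
{Country, ProducerID} is in BCNF.
{Duration, ProducerID, TrackID} is in BCNF.

{Country, ProducerID}; {Duration, ProducerID, TrackID}; {Genre, ReleaseYear, TrackID}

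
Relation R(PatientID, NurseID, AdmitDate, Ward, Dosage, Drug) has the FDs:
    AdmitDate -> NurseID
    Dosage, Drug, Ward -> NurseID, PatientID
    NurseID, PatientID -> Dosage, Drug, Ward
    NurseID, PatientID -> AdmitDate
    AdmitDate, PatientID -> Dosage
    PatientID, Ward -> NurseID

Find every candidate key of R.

{AdmitDate, PatientID}, {Dosage, Drug, Ward}, {NurseID, PatientID}, {PatientID, Ward}

{AdmitDate, PatientID}⁺ = {AdmitDate, Dosage, Drug, NurseID, PatientID, Ward}, which is every attribute, so {AdmitDate, PatientID} is a candidate key.
{NurseID, PatientID}⁺ = {AdmitDate, Dosage, Drug, NurseID, PatientID, Ward}, which is every attribute, so {NurseID, PatientID} is a candidate key.
{PatientID, Ward}⁺ = {AdmitDate, Dosage, Drug, NurseID, PatientID, Ward}, which is every attribute, so {PatientID, Ward} is a candidate key.
{Dosage, Drug, Ward}⁺ = {AdmitDate, Dosage, Drug, NurseID, PatientID, Ward}, which is every attribute, so {Dosage, Drug, Ward} is a candidate key.
These are minimal and exhaustive — every other superkey contains one of them.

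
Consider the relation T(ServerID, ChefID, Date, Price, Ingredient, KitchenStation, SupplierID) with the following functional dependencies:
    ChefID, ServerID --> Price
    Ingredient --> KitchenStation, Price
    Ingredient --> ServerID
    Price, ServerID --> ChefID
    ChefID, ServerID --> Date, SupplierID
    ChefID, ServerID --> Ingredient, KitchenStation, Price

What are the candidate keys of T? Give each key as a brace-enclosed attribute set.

{ChefID, ServerID}, {Ingredient}, {Price, ServerID}

{Ingredient} is a candidate key since {Ingredient}⁺ = {ChefID, Date, Ingredient, KitchenStation, Price, ServerID, SupplierID} covers every attribute.
{ChefID, ServerID} is a candidate key since {ChefID, ServerID}⁺ = {ChefID, Date, Ingredient, KitchenStation, Price, ServerID, SupplierID} covers every attribute.
{Price, ServerID} is a candidate key since {Price, ServerID}⁺ = {ChefID, Date, Ingredient, KitchenStation, Price, ServerID, SupplierID} covers every attribute.
No proper subset of any of these is a key, and no other minimal superkey exists.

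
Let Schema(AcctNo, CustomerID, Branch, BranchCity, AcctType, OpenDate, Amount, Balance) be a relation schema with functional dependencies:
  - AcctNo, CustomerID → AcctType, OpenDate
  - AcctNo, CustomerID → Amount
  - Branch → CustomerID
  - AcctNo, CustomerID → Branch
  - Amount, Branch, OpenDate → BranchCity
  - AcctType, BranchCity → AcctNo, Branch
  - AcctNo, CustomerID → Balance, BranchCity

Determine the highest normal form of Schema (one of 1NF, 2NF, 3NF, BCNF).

3NF

Candidate keys: {AcctNo, Branch}, {AcctNo, CustomerID}, {AcctType, Amount, Branch, OpenDate}, {AcctType, BranchCity}. Prime attributes: {AcctNo, AcctType, Amount, Branch, BranchCity, CustomerID, OpenDate}.
Branch → CustomerID: {Branch}⁺ = {Branch, CustomerID}, which is not all of the attributes, so the left side is not a superkey — BCNF is violated.
But every attribute on its right side ({CustomerID}) is prime, and the same holds for every other non-superkey FD, so 3NF still holds.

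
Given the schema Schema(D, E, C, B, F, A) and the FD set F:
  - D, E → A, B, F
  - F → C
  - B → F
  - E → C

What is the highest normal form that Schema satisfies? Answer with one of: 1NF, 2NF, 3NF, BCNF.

Candidate key: {D, E}. Prime attributes: {D, E}.
F → C: {F}⁺ = {C, F}, which is not all of the attributes, so the left side is not a superkey — BCNF is violated.
F → C has non-prime {C} on the right and a non-superkey on the left, so 3NF fails.
The proper key subset {E} of {D, E} determines non-prime {C}, so the relation is not even in 2NF.

1NF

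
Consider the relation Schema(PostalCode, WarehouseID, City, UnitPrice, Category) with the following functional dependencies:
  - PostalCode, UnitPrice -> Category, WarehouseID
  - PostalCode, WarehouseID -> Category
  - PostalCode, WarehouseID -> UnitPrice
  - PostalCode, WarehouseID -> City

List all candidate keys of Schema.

No FD produces {PostalCode}, so it must be in every candidate key.
{PostalCode, UnitPrice}⁺ = {Category, City, PostalCode, UnitPrice, WarehouseID} — all of the relation — so {PostalCode, UnitPrice} is a candidate key.
{PostalCode, WarehouseID}⁺ = {Category, City, PostalCode, UnitPrice, WarehouseID} — all of the relation — so {PostalCode, WarehouseID} is a candidate key.
These are minimal and exhaustive — every other superkey contains one of them.

{PostalCode, UnitPrice}, {PostalCode, WarehouseID}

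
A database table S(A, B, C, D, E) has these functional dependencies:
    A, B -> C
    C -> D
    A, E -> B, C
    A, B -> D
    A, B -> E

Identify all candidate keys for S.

No FD produces {A}, so it must be in every candidate key.
{A, B}⁺ = {A, B, C, D, E}, which is every attribute, so {A, B} is a candidate key.
{A, E}⁺ = {A, B, C, D, E}, which is every attribute, so {A, E} is a candidate key.
These are minimal and exhaustive — every other superkey contains one of them.

{A, B}, {A, E}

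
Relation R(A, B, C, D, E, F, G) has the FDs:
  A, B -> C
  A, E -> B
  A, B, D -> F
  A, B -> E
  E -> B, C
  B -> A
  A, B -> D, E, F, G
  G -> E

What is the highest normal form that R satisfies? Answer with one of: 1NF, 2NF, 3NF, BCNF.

BCNF

Candidate keys: {B}, {E}, {G}. Prime attributes: {B, E, G}.
Each dependency's left side is a superkey — BCNF holds.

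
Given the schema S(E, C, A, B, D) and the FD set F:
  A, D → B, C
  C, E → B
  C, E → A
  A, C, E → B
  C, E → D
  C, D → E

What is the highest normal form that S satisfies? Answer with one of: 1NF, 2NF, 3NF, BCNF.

BCNF

Candidate keys: {A, D}, {C, D}, {C, E}. Prime attributes: {A, C, D, E}.
The left-hand side of every FD is a superkey, so BCNF is satisfied.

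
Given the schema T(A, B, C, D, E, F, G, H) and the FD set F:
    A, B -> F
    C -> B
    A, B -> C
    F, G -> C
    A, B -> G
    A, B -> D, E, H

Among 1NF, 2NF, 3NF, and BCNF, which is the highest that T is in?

Candidate keys: {A, B}, {A, C}, {A, F, G}. Prime attributes: {A, B, C, F, G}.
C -> B: {C}⁺ = {B, C}, which is not all of the attributes, so the left side is not a superkey — BCNF is violated.
Since {B} ⊆ prime attributes and every other non-superkey FD also has a prime right side, the schema is in 3NF.

3NF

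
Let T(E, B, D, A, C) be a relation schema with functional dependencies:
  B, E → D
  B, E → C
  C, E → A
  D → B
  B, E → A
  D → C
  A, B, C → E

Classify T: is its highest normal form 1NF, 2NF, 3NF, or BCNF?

3NF

Candidate keys: {A, B, C}, {A, D}, {B, E}, {D, E}. Prime attributes: {A, B, C, D, E}.
C, E → A: {C, E}⁺ = {A, C, E}, which is not all of the attributes, so the left side is not a superkey — BCNF is violated.
Its right-hand attributes {A} are all prime, as are those of every other non-superkey FD — the relation is in 3NF.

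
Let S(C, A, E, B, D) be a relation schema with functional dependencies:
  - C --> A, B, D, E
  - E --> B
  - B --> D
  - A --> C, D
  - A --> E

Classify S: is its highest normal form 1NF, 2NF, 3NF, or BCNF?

Candidate keys: {A}, {C}. Prime attributes: {A, C}.
E --> B breaks BCNF: {E}⁺ = {B, D, E}, so {E} is not a superkey.
E --> B has non-prime {B} on the right and a non-superkey on the left, so 3NF fails.
With only single-attribute keys there can be no partial dependency, so 2NF holds.

2NF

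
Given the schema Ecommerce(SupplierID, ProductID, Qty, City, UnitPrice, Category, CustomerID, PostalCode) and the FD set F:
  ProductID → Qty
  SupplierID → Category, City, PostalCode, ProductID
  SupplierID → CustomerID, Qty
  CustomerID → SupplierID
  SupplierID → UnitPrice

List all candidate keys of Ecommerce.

{CustomerID}, {SupplierID}

{CustomerID}⁺ = {Category, City, CustomerID, PostalCode, ProductID, Qty, SupplierID, UnitPrice} — all of the relation — so {CustomerID} is a candidate key.
{SupplierID}⁺ = {Category, City, CustomerID, PostalCode, ProductID, Qty, SupplierID, UnitPrice} — all of the relation — so {SupplierID} is a candidate key.
These are minimal and exhaustive — every other superkey contains one of them.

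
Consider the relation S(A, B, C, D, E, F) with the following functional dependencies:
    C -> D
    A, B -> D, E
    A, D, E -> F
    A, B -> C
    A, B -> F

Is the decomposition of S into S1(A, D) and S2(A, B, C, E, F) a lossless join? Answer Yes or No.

No

The shared attributes are {A} and {A}⁺ = {A}.
Neither S1 nor S2 is contained in that closure, so the decomposition is lossy.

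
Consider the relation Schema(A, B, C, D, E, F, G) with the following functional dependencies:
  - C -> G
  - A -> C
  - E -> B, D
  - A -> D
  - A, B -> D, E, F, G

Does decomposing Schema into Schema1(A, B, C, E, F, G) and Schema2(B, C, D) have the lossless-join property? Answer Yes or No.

Common attributes: {B, C}; their closure is {B, C, G}.
The closure covers neither Schema1 nor Schema2 entirely; the join is not lossless.

No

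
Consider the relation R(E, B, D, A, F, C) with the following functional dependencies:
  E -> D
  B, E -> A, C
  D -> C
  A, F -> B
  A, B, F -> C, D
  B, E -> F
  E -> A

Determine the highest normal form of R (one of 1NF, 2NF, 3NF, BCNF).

Candidate keys: {B, E}, {E, F}. Prime attributes: {B, E, F}.
E -> D: {E}⁺ = {A, C, D, E}, which is not all of the attributes, so the left side is not a superkey — BCNF is violated.
Because {D} is non-prime and the left side of E -> D is not a superkey, the relation is not in 3NF.
{E} is a proper subset of the key {B, E}, and {E}⁺ contains the non-prime attributes {A, C, D} — a partial dependency, so 2NF is violated.

1NF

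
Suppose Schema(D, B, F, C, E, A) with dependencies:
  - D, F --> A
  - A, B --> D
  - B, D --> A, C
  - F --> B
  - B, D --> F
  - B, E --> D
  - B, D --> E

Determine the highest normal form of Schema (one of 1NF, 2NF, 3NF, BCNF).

3NF

Candidate keys: {A, B}, {A, F}, {B, D}, {B, E}, {D, F}, {E, F}. Prime attributes: {A, B, D, E, F}.
F --> B: {F}⁺ = {B, F}, which is not all of the attributes, so the left side is not a superkey — BCNF is violated.
But every attribute on its right side ({B}) is prime, and the same holds for every other non-superkey FD, so 3NF still holds.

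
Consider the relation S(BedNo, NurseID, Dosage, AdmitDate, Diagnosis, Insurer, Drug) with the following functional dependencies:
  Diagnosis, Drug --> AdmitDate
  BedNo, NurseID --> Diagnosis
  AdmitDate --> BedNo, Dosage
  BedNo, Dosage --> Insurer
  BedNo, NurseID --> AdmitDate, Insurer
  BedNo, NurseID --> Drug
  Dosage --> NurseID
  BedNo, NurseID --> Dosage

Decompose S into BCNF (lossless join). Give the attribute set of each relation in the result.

Candidate keys of the original relation: {AdmitDate}, {BedNo, Dosage}, {BedNo, NurseID}, {Diagnosis, Drug}.
{AdmitDate, BedNo, Diagnosis, Dosage, Drug, Insurer, NurseID}: {Dosage} determines {Dosage, NurseID} here but is not a superkey — split on Dosage --> NurseID, giving {Dosage, NurseID} and {AdmitDate, BedNo, Diagnosis, Dosage, Drug, Insurer}.
{Dosage, NurseID} is in BCNF.
{AdmitDate, BedNo, Diagnosis, Dosage, Drug, Insurer} is in BCNF.

{AdmitDate, BedNo, Diagnosis, Dosage, Drug, Insurer}; {Dosage, NurseID}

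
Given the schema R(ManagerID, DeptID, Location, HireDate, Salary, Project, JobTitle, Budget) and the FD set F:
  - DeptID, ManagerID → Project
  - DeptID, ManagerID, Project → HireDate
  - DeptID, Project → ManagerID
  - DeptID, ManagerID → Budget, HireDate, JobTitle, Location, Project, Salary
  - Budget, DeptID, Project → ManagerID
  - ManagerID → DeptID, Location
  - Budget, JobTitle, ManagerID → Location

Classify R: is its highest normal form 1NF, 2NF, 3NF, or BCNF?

Candidate keys: {DeptID, Project}, {ManagerID}. Prime attributes: {DeptID, ManagerID, Project}.
Each dependency's left side is a superkey — BCNF holds.

BCNF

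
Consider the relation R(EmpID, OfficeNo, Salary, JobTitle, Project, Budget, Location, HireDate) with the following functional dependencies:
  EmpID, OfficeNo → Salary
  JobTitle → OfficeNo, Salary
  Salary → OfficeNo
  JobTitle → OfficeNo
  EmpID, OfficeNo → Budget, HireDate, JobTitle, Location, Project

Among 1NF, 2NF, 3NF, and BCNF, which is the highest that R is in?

Candidate keys: {EmpID, JobTitle}, {EmpID, OfficeNo}, {EmpID, Salary}. Prime attributes: {EmpID, JobTitle, OfficeNo, Salary}.
For JobTitle → OfficeNo, Salary we have {JobTitle}⁺ = {JobTitle, OfficeNo, Salary}; {JobTitle} is not a superkey, so BCNF fails.
But every attribute on its right side ({OfficeNo, Salary}) is prime, and the same holds for every other non-superkey FD, so 3NF still holds.

3NF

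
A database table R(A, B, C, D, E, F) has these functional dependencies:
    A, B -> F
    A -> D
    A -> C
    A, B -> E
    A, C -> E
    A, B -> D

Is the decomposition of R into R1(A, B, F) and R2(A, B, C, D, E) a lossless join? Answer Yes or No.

Yes

R1 ∩ R2 = {A, B}; its closure under F is {A, B, C, D, E, F}.
Since R1 ⊆ {A, B, C, D, E, F}, the intersection is a superkey of R1; the decomposition is lossless.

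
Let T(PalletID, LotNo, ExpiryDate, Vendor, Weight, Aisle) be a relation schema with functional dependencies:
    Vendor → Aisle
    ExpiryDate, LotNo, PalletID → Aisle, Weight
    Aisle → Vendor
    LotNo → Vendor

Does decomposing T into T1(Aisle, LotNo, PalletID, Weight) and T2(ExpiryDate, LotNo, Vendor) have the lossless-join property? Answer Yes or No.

No

T1 ∩ T2 = {LotNo}; its closure under F is {Aisle, LotNo, Vendor}.
Neither T1 nor T2 is contained in that closure, so the decomposition is lossy.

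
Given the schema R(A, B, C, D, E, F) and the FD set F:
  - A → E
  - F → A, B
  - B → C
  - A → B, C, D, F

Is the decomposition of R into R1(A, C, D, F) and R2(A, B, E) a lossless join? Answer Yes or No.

Yes

Common attributes: {A}; their closure is {A, B, C, D, E, F}.
This includes all of R1, so the common attributes are a superkey of R1 — the join is lossless.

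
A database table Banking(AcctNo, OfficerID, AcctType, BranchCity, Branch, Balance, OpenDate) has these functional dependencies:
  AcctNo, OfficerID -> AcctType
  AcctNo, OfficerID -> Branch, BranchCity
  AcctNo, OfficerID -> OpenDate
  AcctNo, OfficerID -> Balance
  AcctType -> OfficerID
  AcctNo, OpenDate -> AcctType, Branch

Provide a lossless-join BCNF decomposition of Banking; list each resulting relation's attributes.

{AcctNo, AcctType, Balance, Branch, BranchCity, OpenDate}; {AcctType, OfficerID}

Candidate keys of the original relation: {AcctNo, AcctType}, {AcctNo, OfficerID}, {AcctNo, OpenDate}.
In {AcctNo, AcctType, Balance, Branch, BranchCity, OfficerID, OpenDate}, {AcctType} is not a superkey ({AcctType}⁺ restricted to this set is {AcctType, OfficerID}), so split on AcctType -> OfficerID into {AcctType, OfficerID} and {AcctNo, AcctType, Balance, Branch, BranchCity, OpenDate}.
{AcctType, OfficerID}: every determinant is a superkey — BCNF.
{AcctNo, AcctType, Balance, Branch, BranchCity, OpenDate}: every determinant is a superkey — BCNF.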